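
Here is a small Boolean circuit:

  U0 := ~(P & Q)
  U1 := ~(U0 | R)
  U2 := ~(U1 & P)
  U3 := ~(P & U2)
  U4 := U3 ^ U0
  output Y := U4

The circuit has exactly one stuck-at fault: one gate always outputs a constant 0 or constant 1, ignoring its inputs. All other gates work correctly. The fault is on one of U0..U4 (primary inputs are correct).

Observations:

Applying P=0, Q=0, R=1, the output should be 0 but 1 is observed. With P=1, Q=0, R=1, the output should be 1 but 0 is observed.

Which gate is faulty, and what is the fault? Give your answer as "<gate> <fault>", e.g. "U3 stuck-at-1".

U0 stuck-at-0

Fault-free values for test 1 (P=0, Q=0, R=1): U0=1, U1=0, U2=1, U3=1, U4=0, giving Y=0. Observed 1.
Test 1: faults giving observed 1 are {U0 stuck-at-0, U3 stuck-at-0, U4 stuck-at-1}.
Test 2 (P=1, Q=0, R=1): fault-free U0=1, U1=0, U2=1, U3=0, U4=1 → 1; observed 0. Eliminates U3 stuck-at-0, U4 stuck-at-1.
Only U0 stuck-at-0 is consistent with every test.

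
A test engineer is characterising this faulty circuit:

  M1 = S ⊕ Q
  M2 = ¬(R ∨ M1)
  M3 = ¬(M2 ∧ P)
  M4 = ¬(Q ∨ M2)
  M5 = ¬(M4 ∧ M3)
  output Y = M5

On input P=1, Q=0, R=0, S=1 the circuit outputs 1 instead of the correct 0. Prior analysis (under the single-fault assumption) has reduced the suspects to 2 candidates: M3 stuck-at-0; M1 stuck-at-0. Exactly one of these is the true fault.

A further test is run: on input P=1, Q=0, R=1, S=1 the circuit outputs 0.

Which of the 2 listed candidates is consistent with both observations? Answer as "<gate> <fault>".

Evaluate each candidate on input P=1, Q=0, R=1, S=1:
  M3 stuck-at-0: M1=1, M2=0, M3=0 [stuck-at-0], M4=1, M5=1 → 1 — eliminated
  M1 stuck-at-0: M1=0 [stuck-at-0], M2=0, M3=1, M4=1, M5=0 → 0 — matches
Only M1 stuck-at-0 reproduces the observed 0.

M1 stuck-at-0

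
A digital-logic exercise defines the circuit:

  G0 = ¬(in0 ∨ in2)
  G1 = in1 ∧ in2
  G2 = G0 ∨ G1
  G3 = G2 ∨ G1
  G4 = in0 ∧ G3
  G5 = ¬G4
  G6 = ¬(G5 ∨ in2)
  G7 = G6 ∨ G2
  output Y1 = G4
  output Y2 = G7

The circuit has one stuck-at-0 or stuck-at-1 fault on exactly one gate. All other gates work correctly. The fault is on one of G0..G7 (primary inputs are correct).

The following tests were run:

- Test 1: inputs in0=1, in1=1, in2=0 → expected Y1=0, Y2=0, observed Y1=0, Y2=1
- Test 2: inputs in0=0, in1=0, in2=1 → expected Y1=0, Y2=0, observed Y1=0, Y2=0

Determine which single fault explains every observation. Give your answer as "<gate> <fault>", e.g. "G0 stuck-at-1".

Fault-free values for test 1 (in0=1, in1=1, in2=0): G0=0, G1=0, G2=0, G3=0, G4=0, G5=1, G6=0, G7=0, giving Y1=0, Y2=0. Observed Y1=0, Y2=1.
Test 1: faults giving observed Y1=0, Y2=1 are {G5 stuck-at-0, G6 stuck-at-1, G7 stuck-at-1}.
Test 2 (in0=0, in1=0, in2=1): fault-free G0=0, G1=0, G2=0, G3=0, G4=0, G5=1, G6=0, G7=0 → Y1=0, Y2=0; observed Y1=0, Y2=0. Eliminates G6 stuck-at-1, G7 stuck-at-1.
Only G5 stuck-at-0 is consistent with every test.

G5 stuck-at-0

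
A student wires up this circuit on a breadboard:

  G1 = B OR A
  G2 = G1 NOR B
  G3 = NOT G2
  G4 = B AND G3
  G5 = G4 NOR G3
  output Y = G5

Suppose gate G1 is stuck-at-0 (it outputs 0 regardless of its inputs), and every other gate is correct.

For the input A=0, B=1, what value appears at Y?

Propagate with G1 forced: G1=0 [stuck-at-0], G2=0, G3=1, G4=1, G5=0.
So Y = 0. (Same as the fault-free value — the fault is masked on this input.)

0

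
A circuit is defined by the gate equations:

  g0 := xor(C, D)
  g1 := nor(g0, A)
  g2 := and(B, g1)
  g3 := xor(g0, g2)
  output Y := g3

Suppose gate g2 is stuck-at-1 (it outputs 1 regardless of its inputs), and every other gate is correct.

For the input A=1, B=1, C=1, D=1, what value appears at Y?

1

Propagate with g2 forced: g0=0, g1=0, g2=1 [stuck-at-1], g3=1.
So Y = 1. (Without the fault it would be 0.)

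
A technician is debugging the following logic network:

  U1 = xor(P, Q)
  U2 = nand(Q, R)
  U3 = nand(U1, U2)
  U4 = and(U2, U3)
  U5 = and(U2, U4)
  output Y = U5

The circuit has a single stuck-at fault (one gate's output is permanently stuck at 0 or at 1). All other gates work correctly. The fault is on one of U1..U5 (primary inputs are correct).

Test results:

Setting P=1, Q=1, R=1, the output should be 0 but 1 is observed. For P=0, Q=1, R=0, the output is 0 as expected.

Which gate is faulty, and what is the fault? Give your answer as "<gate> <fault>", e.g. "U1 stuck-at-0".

U2 stuck-at-1

Fault-free values for test 1 (P=1, Q=1, R=1): U1=0, U2=0, U3=1, U4=0, U5=0, giving Y=0. Observed 1.
Test 1: faults giving observed 1 are {U2 stuck-at-1, U5 stuck-at-1}.
Test 2 (P=0, Q=1, R=0): fault-free U1=1, U2=1, U3=0, U4=0, U5=0 → 0; observed 0. Eliminates U5 stuck-at-1.
Only U2 stuck-at-1 is consistent with every test.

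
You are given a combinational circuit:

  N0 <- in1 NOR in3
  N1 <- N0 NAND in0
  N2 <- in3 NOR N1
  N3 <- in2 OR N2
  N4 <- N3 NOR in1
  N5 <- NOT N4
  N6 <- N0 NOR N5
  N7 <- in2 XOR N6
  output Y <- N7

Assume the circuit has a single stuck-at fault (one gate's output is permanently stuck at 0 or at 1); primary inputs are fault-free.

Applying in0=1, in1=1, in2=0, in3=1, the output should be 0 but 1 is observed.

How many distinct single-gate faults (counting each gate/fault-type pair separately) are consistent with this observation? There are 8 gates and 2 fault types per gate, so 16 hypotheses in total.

Fault-free: N0=0, N1=1, N2=0, N3=0, N4=0, N5=1, N6=0, N7=0 → 0. Observed 1.
  N0: none of the 2 fault types match ✗
  N1: none of the 2 fault types match ✗
  N2: none of the 2 fault types match ✗
  N3: none of the 2 fault types match ✗
  N4: stuck-at-1 ✓; others ✗
  N5: stuck-at-0 ✓; others ✗
  N6: stuck-at-1 ✓; others ✗
  N7: stuck-at-1 ✓; others ✗
Consistent faults: {N4 stuck-at-1, N5 stuck-at-0, N6 stuck-at-1, N7 stuck-at-1} — 4 in all.

4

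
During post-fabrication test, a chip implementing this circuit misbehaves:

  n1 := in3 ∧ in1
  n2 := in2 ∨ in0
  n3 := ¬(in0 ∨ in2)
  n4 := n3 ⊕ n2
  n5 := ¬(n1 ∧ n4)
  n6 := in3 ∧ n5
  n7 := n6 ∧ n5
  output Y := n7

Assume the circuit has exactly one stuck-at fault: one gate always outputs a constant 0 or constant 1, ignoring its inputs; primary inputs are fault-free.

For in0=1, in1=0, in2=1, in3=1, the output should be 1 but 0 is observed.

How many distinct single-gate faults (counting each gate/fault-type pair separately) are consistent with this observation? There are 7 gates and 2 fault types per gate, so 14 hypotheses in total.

Fault-free: n1=0, n2=1, n3=0, n4=1, n5=1, n6=1, n7=1 → 1. Observed 0.
  n1 stuck-at-0: output 1 ✗
  n1 stuck-at-1: output 0 ✓
  n2 stuck-at-0: output 1 ✗
  n2 stuck-at-1: output 1 ✗
  n3 stuck-at-0: output 1 ✗
  n3 stuck-at-1: output 1 ✗
  n4 stuck-at-0: output 1 ✗
  n4 stuck-at-1: output 1 ✗
  n5 stuck-at-0: output 0 ✓
  n5 stuck-at-1: output 1 ✗
  n6 stuck-at-0: output 0 ✓
  n6 stuck-at-1: output 1 ✗
  n7 stuck-at-0: output 0 ✓
  n7 stuck-at-1: output 1 ✗
Consistent faults: {n1 stuck-at-1, n5 stuck-at-0, n6 stuck-at-0, n7 stuck-at-0} — 4 in all.

4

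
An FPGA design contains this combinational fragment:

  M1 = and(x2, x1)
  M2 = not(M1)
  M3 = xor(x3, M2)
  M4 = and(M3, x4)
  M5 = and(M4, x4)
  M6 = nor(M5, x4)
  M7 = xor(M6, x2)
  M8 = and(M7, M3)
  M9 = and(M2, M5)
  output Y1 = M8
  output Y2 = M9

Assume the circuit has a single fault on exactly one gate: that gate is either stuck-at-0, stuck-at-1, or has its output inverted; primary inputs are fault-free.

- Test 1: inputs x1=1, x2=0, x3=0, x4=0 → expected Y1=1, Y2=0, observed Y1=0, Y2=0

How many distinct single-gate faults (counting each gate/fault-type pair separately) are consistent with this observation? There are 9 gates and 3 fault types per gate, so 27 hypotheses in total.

12

Fault-free: M1=0, M2=1, M3=1, M4=0, M5=0, M6=1, M7=1, M8=1, M9=0 → Y1=1, Y2=0. Observed Y1=0, Y2=0.
  M1: stuck-at-1, inverted output ✓; others ✗
  M2: stuck-at-0, inverted output ✓; others ✗
  M3: stuck-at-0, inverted output ✓; others ✗
  M4: none of the 3 fault types match ✗
  M5: none of the 3 fault types match ✗
  M6: stuck-at-0, inverted output ✓; others ✗
  M7: stuck-at-0, inverted output ✓; others ✗
  M8: stuck-at-0, inverted output ✓; others ✗
  M9: none of the 3 fault types match ✗
Consistent faults: {M1 stuck-at-1, M1 inverted output, M2 stuck-at-0, M2 inverted output, M3 stuck-at-0, M3 inverted output, M6 stuck-at-0, M6 inverted output, M7 stuck-at-0, M7 inverted output, M8 stuck-at-0, M8 inverted output} — 12 in all.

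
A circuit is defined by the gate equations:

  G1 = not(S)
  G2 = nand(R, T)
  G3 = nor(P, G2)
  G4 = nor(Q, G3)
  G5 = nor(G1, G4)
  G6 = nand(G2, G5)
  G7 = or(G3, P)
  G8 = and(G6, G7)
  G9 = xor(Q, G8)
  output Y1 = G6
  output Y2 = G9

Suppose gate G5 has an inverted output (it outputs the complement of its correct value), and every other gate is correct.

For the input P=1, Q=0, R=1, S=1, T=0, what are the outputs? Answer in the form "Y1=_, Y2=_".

Propagate with G5 forced: G1=0, G2=1, G3=0, G4=1, G5=1 [inverted output], G6=0, G7=1, G8=0, G9=0.
So the outputs are Y1=0, Y2=0. (Without the fault they would be Y1=1, Y2=1.)

Y1=0, Y2=0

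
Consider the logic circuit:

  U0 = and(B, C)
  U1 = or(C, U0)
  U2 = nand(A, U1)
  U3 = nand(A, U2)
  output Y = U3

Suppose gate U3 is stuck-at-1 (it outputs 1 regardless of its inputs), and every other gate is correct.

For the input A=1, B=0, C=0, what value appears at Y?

Propagate with U3 forced: U0=0, U1=0, U2=1, U3=1 [stuck-at-1].
So Y = 1. (Without the fault it would be 0.)

1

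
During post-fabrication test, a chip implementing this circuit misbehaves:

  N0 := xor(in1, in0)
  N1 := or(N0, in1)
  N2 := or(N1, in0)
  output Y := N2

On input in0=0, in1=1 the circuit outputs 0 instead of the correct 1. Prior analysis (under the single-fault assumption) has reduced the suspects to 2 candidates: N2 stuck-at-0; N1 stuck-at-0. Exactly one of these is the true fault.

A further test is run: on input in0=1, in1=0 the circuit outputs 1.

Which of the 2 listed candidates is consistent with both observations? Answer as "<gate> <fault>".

Evaluate each candidate on input in0=1, in1=0:
  N2 stuck-at-0: N0=1, N1=1, N2=0 [stuck-at-0] → 0 — eliminated
  N1 stuck-at-0: N0=1, N1=0 [stuck-at-0], N2=1 → 1 — matches
Only N1 stuck-at-0 reproduces the observed 1.

N1 stuck-at-0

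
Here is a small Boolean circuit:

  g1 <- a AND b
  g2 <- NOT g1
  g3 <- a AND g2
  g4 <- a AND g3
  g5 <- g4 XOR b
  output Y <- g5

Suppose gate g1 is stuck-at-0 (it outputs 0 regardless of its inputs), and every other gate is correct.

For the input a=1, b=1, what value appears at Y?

Propagate with g1 forced: g1=0 [stuck-at-0], g2=1, g3=1, g4=1, g5=0.
So Y = 0. (Without the fault it would be 1.)

0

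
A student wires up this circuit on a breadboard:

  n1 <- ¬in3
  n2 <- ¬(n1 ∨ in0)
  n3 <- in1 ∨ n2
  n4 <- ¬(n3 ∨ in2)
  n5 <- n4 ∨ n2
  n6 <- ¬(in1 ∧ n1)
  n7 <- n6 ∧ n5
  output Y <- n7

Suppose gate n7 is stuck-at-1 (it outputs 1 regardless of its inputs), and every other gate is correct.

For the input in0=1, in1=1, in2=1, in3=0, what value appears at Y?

1

Propagate with n7 forced: n1=1, n2=0, n3=1, n4=0, n5=0, n6=0, n7=1 [stuck-at-1].
So Y = 1. (Without the fault it would be 0.)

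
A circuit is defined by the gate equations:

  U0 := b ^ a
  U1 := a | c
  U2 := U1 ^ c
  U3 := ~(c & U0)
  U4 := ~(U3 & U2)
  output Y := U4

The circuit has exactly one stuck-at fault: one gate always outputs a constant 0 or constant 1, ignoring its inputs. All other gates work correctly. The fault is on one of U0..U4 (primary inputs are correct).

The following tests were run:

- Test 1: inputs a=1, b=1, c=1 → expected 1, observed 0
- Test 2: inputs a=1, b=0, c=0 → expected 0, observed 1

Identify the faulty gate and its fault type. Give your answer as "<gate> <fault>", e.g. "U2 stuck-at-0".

U1 stuck-at-0

Fault-free values for test 1 (a=1, b=1, c=1): U0=0, U1=1, U2=0, U3=1, U4=1, giving Y=1. Observed 0.
Test 1: faults giving observed 0 are {U1 stuck-at-0, U2 stuck-at-1, U4 stuck-at-0}.
Test 2 (a=1, b=0, c=0): fault-free U0=1, U1=1, U2=1, U3=1, U4=0 → 0; observed 1. Eliminates U2 stuck-at-1, U4 stuck-at-0.
Only U1 stuck-at-0 is consistent with every test.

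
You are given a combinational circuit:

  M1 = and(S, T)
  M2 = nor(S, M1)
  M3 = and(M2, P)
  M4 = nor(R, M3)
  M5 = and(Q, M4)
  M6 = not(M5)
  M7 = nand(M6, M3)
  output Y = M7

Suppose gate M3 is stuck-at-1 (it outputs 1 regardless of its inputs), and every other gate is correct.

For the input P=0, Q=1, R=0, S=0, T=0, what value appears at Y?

Propagate with M3 forced: M1=0, M2=1, M3=1 [stuck-at-1], M4=0, M5=0, M6=1, M7=0.
So Y = 0. (Without the fault it would be 1.)

0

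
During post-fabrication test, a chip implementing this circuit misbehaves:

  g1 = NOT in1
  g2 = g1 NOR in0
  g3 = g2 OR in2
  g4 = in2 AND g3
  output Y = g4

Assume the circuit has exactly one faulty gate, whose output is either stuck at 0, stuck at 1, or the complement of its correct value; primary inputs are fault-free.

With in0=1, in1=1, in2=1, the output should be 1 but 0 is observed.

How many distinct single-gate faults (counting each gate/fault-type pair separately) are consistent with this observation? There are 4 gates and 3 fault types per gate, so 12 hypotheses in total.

Fault-free: g1=0, g2=0, g3=1, g4=1 → 1. Observed 0.
  g1 stuck-at-0: output 1 ✗
  g1 stuck-at-1: output 1 ✗
  g1 inverted output: output 1 ✗
  g2 stuck-at-0: output 1 ✗
  g2 stuck-at-1: output 1 ✗
  g2 inverted output: output 1 ✗
  g3 stuck-at-0: output 0 ✓
  g3 stuck-at-1: output 1 ✗
  g3 inverted output: output 0 ✓
  g4 stuck-at-0: output 0 ✓
  g4 stuck-at-1: output 1 ✗
  g4 inverted output: output 0 ✓
Consistent faults: {g3 stuck-at-0, g3 inverted output, g4 stuck-at-0, g4 inverted output} — 4 in all.

4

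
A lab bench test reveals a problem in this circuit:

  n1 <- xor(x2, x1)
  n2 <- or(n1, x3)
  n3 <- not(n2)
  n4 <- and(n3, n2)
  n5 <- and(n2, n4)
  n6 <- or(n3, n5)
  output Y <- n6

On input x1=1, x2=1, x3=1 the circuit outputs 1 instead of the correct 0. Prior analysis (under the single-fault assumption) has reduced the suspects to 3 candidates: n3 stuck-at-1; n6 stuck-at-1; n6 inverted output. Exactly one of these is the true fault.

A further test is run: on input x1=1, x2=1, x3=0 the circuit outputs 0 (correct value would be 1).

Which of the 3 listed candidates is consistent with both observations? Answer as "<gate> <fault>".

Evaluate each candidate on input x1=1, x2=1, x3=0:
  n3 stuck-at-1: n1=0, n2=0, n3=1 [stuck-at-1], n4=0, n5=0, n6=1 → 1 — eliminated
  n6 stuck-at-1: n1=0, n2=0, n3=1, n4=0, n5=0, n6=1 [stuck-at-1] → 1 — eliminated
  n6 inverted output: n1=0, n2=0, n3=1, n4=0, n5=0, n6=0 [inverted output] → 0 — matches
Only n6 inverted output reproduces the observed 0.

n6 inverted output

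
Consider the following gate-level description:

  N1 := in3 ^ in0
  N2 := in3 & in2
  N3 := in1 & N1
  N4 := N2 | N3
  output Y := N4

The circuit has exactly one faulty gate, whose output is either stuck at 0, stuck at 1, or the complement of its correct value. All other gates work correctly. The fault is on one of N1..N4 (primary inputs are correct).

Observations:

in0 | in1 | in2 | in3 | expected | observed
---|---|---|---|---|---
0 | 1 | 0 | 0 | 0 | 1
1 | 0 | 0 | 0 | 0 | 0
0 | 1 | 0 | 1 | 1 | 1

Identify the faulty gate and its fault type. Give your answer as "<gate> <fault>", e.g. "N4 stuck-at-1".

Fault-free values for test 1 (in0=0, in1=1, in2=0, in3=0): N1=0, N2=0, N3=0, N4=0, giving Y=0. Observed 1.
Test 1: faults giving observed 1 are {N1 stuck-at-1, N1 inverted output, N2 stuck-at-1, N2 inverted output, N3 stuck-at-1, N3 inverted output, N4 stuck-at-1, N4 inverted output}.
Test 2 (in0=1, in1=0, in2=0, in3=0): fault-free N1=1, N2=0, N3=0, N4=0 → 0; observed 0. Eliminates N2 stuck-at-1, N2 inverted output, N3 stuck-at-1, N3 inverted output, N4 stuck-at-1, N4 inverted output.
Test 3 (in0=0, in1=1, in2=0, in3=1): fault-free N1=1, N2=0, N3=1, N4=1 → 1; observed 1. Eliminates N1 inverted output.
Only N1 stuck-at-1 is consistent with every test.

N1 stuck-at-1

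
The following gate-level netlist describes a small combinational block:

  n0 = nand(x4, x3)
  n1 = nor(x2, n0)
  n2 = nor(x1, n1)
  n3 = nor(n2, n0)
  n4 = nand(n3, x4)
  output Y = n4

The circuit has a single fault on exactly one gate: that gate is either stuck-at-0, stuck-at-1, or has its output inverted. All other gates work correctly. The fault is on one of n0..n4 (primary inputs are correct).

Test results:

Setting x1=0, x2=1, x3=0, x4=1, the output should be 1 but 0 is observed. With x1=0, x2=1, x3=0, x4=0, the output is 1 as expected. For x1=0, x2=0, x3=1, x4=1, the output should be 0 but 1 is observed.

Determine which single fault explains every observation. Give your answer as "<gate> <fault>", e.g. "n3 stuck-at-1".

Fault-free values for test 1 (x1=0, x2=1, x3=0, x4=1): n0=1, n1=0, n2=1, n3=0, n4=1, giving Y=1. Observed 0.
Test 1: faults giving observed 0 are {n3 stuck-at-1, n3 inverted output, n4 stuck-at-0, n4 inverted output}.
Test 2 (x1=0, x2=1, x3=0, x4=0): fault-free n0=1, n1=0, n2=1, n3=0, n4=1 → 1; observed 1. Eliminates n4 stuck-at-0, n4 inverted output.
Test 3 (x1=0, x2=0, x3=1, x4=1): fault-free n0=0, n1=1, n2=0, n3=1, n4=0 → 0; observed 1. Eliminates n3 stuck-at-1.
Only n3 inverted output is consistent with every test.

n3 inverted output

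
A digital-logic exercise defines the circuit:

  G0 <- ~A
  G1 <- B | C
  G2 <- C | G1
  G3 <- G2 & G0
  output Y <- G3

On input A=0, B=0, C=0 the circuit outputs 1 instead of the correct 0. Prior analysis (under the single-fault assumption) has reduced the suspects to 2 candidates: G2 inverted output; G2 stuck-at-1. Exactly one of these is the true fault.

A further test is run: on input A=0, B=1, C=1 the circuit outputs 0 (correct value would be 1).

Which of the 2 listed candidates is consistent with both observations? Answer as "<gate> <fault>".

G2 inverted output

Evaluate each candidate on input A=0, B=1, C=1:
  G2 inverted output: G0=1, G1=1, G2=0 [inverted output], G3=0 → 0 — matches
  G2 stuck-at-1: G0=1, G1=1, G2=1 [stuck-at-1], G3=1 → 1 — eliminated
Only G2 inverted output reproduces the observed 0.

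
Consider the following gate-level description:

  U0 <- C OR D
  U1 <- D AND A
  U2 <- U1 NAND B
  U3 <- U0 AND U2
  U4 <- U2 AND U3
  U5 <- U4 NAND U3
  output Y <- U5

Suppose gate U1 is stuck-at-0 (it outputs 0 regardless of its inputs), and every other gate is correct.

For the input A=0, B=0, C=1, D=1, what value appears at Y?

Propagate with U1 forced: U0=1, U1=0 [stuck-at-0], U2=1, U3=1, U4=1, U5=0.
So Y = 0. (Same as the fault-free value — the fault is masked on this input.)

0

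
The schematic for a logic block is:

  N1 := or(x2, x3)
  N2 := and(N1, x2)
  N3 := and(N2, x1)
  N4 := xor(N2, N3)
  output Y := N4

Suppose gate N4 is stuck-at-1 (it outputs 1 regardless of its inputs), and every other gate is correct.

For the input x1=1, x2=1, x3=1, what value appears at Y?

1

Propagate with N4 forced: N1=1, N2=1, N3=1, N4=1 [stuck-at-1].
So Y = 1. (Without the fault it would be 0.)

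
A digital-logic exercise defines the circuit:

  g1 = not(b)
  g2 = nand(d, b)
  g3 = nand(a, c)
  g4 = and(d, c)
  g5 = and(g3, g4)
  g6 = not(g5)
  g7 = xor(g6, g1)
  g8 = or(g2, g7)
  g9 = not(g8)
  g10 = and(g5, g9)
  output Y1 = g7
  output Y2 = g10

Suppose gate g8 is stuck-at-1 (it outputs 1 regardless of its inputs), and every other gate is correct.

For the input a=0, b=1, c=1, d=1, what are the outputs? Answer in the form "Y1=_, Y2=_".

Y1=0, Y2=0

Propagate with g8 forced: g1=0, g2=0, g3=1, g4=1, g5=1, g6=0, g7=0, g8=1 [stuck-at-1], g9=0, g10=0.
So the outputs are Y1=0, Y2=0. (Without the fault they would be Y1=0, Y2=1.)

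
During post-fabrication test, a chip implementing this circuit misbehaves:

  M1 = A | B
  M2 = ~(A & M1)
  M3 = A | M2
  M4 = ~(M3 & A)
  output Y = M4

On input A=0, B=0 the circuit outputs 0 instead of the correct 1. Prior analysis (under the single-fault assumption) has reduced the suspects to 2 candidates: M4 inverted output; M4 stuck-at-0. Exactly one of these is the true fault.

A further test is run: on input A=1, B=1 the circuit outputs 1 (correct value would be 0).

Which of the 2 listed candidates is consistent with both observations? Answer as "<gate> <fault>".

Evaluate each candidate on input A=1, B=1:
  M4 inverted output: M1=1, M2=0, M3=1, M4=1 [inverted output] → 1 — matches
  M4 stuck-at-0: M1=1, M2=0, M3=1, M4=0 [stuck-at-0] → 0 — eliminated
Only M4 inverted output reproduces the observed 1.

M4 inverted output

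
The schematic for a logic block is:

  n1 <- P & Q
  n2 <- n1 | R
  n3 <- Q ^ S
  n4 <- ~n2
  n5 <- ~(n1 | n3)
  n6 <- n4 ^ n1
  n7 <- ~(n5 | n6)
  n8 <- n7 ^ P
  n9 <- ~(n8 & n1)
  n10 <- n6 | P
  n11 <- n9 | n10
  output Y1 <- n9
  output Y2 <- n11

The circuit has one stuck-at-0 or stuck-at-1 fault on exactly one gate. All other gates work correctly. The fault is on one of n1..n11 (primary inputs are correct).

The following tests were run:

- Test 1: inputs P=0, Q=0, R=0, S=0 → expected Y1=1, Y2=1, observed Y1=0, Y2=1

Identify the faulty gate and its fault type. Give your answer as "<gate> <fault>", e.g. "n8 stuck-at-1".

Fault-free values for test 1 (P=0, Q=0, R=0, S=0): n1=0, n2=0, n3=0, n4=1, n5=1, n6=1, n7=0, n8=0, n9=1, n10=1, n11=1, giving Y1=1, Y2=1. Observed Y1=0, Y2=1.
Test 1: faults giving observed Y1=0, Y2=1 are {n9 stuck-at-0}.
Only n9 stuck-at-0 is consistent with every test.

n9 stuck-at-0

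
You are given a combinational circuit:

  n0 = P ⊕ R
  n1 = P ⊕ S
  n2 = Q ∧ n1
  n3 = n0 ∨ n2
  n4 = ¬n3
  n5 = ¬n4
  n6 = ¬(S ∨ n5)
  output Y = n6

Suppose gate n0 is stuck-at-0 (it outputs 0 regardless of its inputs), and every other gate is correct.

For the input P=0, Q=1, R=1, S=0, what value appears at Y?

Propagate with n0 forced: n0=0 [stuck-at-0], n1=0, n2=0, n3=0, n4=1, n5=0, n6=1.
So Y = 1. (Without the fault it would be 0.)

1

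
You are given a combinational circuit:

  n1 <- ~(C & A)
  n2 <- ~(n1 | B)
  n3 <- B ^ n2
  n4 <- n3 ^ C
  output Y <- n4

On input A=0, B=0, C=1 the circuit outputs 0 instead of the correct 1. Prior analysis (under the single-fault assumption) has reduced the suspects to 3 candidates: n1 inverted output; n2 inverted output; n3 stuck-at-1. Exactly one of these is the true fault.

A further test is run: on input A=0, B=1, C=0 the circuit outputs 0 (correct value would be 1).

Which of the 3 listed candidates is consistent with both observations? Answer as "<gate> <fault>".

n2 inverted output

Evaluate each candidate on input A=0, B=1, C=0:
  n1 inverted output: n1=0 [inverted output], n2=0, n3=1, n4=1 → 1 — eliminated
  n2 inverted output: n1=1, n2=1 [inverted output], n3=0, n4=0 → 0 — matches
  n3 stuck-at-1: n1=1, n2=0, n3=1 [stuck-at-1], n4=1 → 1 — eliminated
Only n2 inverted output reproduces the observed 0.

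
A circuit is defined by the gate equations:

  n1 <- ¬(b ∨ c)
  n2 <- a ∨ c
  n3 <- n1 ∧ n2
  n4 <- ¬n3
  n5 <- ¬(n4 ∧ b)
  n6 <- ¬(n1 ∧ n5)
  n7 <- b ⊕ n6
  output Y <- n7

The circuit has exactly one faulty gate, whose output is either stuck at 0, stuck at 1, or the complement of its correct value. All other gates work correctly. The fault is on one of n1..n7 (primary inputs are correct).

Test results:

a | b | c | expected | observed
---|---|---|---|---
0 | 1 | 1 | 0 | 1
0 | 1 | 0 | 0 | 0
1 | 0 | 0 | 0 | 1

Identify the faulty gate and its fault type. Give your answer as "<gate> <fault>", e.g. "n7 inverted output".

n1 inverted output

Fault-free values for test 1 (a=0, b=1, c=1): n1=0, n2=1, n3=0, n4=1, n5=0, n6=1, n7=0, giving Y=0. Observed 1.
Test 1: faults giving observed 1 are {n1 stuck-at-1, n1 inverted output, n6 stuck-at-0, n6 inverted output, n7 stuck-at-1, n7 inverted output}.
Test 2 (a=0, b=1, c=0): fault-free n1=0, n2=0, n3=0, n4=1, n5=0, n6=1, n7=0 → 0; observed 0. Eliminates n6 stuck-at-0, n6 inverted output, n7 stuck-at-1, n7 inverted output.
Test 3 (a=1, b=0, c=0): fault-free n1=1, n2=1, n3=1, n4=0, n5=1, n6=0, n7=0 → 0; observed 1. Eliminates n1 stuck-at-1.
Only n1 inverted output is consistent with every test.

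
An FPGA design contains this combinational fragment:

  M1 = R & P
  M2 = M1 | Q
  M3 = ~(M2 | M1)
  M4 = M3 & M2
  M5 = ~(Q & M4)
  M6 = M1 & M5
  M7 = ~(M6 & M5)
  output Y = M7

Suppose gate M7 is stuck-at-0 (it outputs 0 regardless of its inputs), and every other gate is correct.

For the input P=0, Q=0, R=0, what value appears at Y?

0

Propagate with M7 forced: M1=0, M2=0, M3=1, M4=0, M5=1, M6=0, M7=0 [stuck-at-0].
So Y = 0. (Without the fault it would be 1.)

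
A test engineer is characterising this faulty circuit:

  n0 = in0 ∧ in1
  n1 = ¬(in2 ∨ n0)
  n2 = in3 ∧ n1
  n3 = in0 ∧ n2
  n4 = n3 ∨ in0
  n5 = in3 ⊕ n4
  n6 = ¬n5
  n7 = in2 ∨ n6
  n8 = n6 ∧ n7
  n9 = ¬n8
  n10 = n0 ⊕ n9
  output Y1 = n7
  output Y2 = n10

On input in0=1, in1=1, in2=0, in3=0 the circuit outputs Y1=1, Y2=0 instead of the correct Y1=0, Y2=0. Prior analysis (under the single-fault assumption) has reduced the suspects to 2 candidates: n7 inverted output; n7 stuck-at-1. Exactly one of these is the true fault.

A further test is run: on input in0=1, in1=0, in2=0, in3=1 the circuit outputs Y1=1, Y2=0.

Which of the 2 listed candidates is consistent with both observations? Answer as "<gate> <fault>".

Evaluate each candidate on input in0=1, in1=0, in2=0, in3=1:
  n7 inverted output: n0=0, n1=1, n2=1, n3=1, n4=1, n5=0, n6=1, n7=0 [inverted output], n8=0, n9=1, n10=1 → Y1=0, Y2=1 — eliminated
  n7 stuck-at-1: n0=0, n1=1, n2=1, n3=1, n4=1, n5=0, n6=1, n7=1 [stuck-at-1], n8=1, n9=0, n10=0 → Y1=1, Y2=0 — matches
Only n7 stuck-at-1 reproduces the observed Y1=1, Y2=0.

n7 stuck-at-1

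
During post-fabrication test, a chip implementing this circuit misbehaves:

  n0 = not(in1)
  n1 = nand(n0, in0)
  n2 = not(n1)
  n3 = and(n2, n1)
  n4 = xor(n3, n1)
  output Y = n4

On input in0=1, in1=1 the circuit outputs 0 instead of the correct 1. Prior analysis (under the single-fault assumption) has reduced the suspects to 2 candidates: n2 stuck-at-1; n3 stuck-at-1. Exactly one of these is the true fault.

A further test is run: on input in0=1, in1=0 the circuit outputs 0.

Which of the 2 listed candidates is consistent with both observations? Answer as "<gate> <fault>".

Evaluate each candidate on input in0=1, in1=0:
  n2 stuck-at-1: n0=1, n1=0, n2=1 [stuck-at-1], n3=0, n4=0 → 0 — matches
  n3 stuck-at-1: n0=1, n1=0, n2=1, n3=1 [stuck-at-1], n4=1 → 1 — eliminated
Only n2 stuck-at-1 reproduces the observed 0.

n2 stuck-at-1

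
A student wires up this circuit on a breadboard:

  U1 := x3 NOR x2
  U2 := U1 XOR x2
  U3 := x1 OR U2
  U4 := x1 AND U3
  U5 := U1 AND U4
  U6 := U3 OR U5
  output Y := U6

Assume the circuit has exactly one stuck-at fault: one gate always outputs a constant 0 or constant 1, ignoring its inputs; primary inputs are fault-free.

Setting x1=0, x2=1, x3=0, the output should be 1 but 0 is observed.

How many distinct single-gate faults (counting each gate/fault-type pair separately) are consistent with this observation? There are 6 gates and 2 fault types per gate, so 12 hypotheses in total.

4

Fault-free: U1=0, U2=1, U3=1, U4=0, U5=0, U6=1 → 1. Observed 0.
  U1 stuck-at-0: output 1 ✗
  U1 stuck-at-1: output 0 ✓
  U2 stuck-at-0: output 0 ✓
  U2 stuck-at-1: output 1 ✗
  U3 stuck-at-0: output 0 ✓
  U3 stuck-at-1: output 1 ✗
  U4 stuck-at-0: output 1 ✗
  U4 stuck-at-1: output 1 ✗
  U5 stuck-at-0: output 1 ✗
  U5 stuck-at-1: output 1 ✗
  U6 stuck-at-0: output 0 ✓
  U6 stuck-at-1: output 1 ✗
Consistent faults: {U1 stuck-at-1, U2 stuck-at-0, U3 stuck-at-0, U6 stuck-at-0} — 4 in all.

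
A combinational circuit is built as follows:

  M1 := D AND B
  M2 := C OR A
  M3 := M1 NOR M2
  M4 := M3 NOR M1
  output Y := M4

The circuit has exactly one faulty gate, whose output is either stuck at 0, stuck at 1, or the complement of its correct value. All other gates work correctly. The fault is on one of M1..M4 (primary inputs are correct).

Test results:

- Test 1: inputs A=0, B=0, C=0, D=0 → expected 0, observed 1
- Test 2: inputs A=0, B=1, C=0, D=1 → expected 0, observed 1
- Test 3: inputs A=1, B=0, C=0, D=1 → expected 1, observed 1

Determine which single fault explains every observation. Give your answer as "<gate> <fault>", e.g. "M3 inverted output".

Fault-free values for test 1 (A=0, B=0, C=0, D=0): M1=0, M2=0, M3=1, M4=0, giving Y=0. Observed 1.
Test 1: faults giving observed 1 are {M2 stuck-at-1, M2 inverted output, M3 stuck-at-0, M3 inverted output, M4 stuck-at-1, M4 inverted output}.
Test 2 (A=0, B=1, C=0, D=1): fault-free M1=1, M2=0, M3=0, M4=0 → 0; observed 1. Eliminates M2 stuck-at-1, M2 inverted output, M3 stuck-at-0, M3 inverted output.
Test 3 (A=1, B=0, C=0, D=1): fault-free M1=0, M2=1, M3=0, M4=1 → 1; observed 1. Eliminates M4 inverted output.
Only M4 stuck-at-1 is consistent with every test.

M4 stuck-at-1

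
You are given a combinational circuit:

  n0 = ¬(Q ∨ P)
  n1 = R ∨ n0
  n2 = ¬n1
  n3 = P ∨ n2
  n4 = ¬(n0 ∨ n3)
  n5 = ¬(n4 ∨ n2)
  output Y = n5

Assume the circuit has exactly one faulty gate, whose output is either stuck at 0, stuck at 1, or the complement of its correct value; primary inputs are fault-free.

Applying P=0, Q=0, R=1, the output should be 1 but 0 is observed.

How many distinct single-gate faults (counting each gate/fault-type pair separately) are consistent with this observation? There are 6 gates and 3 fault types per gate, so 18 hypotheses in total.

10

Fault-free: n0=1, n1=1, n2=0, n3=0, n4=0, n5=1 → 1. Observed 0.
  n0: stuck-at-0, inverted output ✓; others ✗
  n1: stuck-at-0, inverted output ✓; others ✗
  n2: stuck-at-1, inverted output ✓; others ✗
  n3: none of the 3 fault types match ✗
  n4: stuck-at-1, inverted output ✓; others ✗
  n5: stuck-at-0, inverted output ✓; others ✗
Consistent faults: {n0 stuck-at-0, n0 inverted output, n1 stuck-at-0, n1 inverted output, n2 stuck-at-1, n2 inverted output, n4 stuck-at-1, n4 inverted output, n5 stuck-at-0, n5 inverted output} — 10 in all.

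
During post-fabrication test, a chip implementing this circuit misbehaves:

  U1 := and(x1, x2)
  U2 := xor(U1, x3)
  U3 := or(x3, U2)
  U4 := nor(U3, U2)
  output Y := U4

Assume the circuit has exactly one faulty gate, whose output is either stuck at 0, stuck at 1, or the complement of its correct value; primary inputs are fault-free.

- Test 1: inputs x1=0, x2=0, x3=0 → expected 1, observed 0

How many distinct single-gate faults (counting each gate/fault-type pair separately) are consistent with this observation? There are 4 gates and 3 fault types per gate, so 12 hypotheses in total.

Fault-free: U1=0, U2=0, U3=0, U4=1 → 1. Observed 0.
  U1 stuck-at-0: output 1 ✗
  U1 stuck-at-1: output 0 ✓
  U1 inverted output: output 0 ✓
  U2 stuck-at-0: output 1 ✗
  U2 stuck-at-1: output 0 ✓
  U2 inverted output: output 0 ✓
  U3 stuck-at-0: output 1 ✗
  U3 stuck-at-1: output 0 ✓
  U3 inverted output: output 0 ✓
  U4 stuck-at-0: output 0 ✓
  U4 stuck-at-1: output 1 ✗
  U4 inverted output: output 0 ✓
Consistent faults: {U1 stuck-at-1, U1 inverted output, U2 stuck-at-1, U2 inverted output, U3 stuck-at-1, U3 inverted output, U4 stuck-at-0, U4 inverted output} — 8 in all.

8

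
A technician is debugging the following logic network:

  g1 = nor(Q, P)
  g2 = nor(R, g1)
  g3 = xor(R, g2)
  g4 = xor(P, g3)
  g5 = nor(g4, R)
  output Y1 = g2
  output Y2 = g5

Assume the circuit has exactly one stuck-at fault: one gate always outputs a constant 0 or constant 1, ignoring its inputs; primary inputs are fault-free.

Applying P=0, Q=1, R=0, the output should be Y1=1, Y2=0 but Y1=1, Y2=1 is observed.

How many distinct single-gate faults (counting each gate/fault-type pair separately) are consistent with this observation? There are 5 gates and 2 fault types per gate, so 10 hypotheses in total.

3

Fault-free: g1=0, g2=1, g3=1, g4=1, g5=0 → Y1=1, Y2=0. Observed Y1=1, Y2=1.
  g1 stuck-at-0: output Y1=1, Y2=0 ✗
  g1 stuck-at-1: output Y1=0, Y2=1 ✗
  g2 stuck-at-0: output Y1=0, Y2=1 ✗
  g2 stuck-at-1: output Y1=1, Y2=0 ✗
  g3 stuck-at-0: output Y1=1, Y2=1 ✓
  g3 stuck-at-1: output Y1=1, Y2=0 ✗
  g4 stuck-at-0: output Y1=1, Y2=1 ✓
  g4 stuck-at-1: output Y1=1, Y2=0 ✗
  g5 stuck-at-0: output Y1=1, Y2=0 ✗
  g5 stuck-at-1: output Y1=1, Y2=1 ✓
Consistent faults: {g3 stuck-at-0, g4 stuck-at-0, g5 stuck-at-1} — 3 in all.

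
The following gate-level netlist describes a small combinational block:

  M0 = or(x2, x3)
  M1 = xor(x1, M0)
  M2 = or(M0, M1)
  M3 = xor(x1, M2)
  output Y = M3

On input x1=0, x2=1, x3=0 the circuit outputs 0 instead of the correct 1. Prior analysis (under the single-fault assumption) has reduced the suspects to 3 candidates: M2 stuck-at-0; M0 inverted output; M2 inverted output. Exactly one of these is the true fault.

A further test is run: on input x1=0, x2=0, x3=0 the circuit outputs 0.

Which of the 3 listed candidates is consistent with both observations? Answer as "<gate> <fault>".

M2 stuck-at-0

Evaluate each candidate on input x1=0, x2=0, x3=0:
  M2 stuck-at-0: M0=0, M1=0, M2=0 [stuck-at-0], M3=0 → 0 — matches
  M0 inverted output: M0=1 [inverted output], M1=1, M2=1, M3=1 → 1 — eliminated
  M2 inverted output: M0=0, M1=0, M2=1 [inverted output], M3=1 → 1 — eliminated
Only M2 stuck-at-0 reproduces the observed 0.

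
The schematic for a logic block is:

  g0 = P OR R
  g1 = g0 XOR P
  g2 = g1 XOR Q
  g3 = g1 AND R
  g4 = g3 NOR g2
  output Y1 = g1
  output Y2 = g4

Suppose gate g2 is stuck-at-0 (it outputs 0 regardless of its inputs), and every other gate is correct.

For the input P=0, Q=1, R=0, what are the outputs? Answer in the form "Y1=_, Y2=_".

Propagate with g2 forced: g0=0, g1=0, g2=0 [stuck-at-0], g3=0, g4=1.
So the outputs are Y1=0, Y2=1. (Without the fault they would be Y1=0, Y2=0.)

Y1=0, Y2=1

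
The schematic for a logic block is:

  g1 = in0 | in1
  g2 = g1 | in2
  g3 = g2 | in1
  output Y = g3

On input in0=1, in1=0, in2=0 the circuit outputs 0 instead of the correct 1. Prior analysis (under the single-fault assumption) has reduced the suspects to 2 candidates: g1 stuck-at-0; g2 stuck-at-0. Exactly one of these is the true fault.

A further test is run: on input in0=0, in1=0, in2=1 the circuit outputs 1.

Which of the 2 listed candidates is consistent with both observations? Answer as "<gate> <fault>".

Evaluate each candidate on input in0=0, in1=0, in2=1:
  g1 stuck-at-0: g1=0 [stuck-at-0], g2=1, g3=1 → 1 — matches
  g2 stuck-at-0: g1=0, g2=0 [stuck-at-0], g3=0 → 0 — eliminated
Only g1 stuck-at-0 reproduces the observed 1.

g1 stuck-at-0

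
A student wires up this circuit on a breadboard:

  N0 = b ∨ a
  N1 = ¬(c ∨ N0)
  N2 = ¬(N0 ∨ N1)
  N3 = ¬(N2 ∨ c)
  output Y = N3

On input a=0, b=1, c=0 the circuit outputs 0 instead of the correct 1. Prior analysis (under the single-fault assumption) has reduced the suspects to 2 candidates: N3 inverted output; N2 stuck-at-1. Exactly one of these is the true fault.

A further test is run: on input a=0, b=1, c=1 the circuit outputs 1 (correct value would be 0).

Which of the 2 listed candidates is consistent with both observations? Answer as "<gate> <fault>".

Evaluate each candidate on input a=0, b=1, c=1:
  N3 inverted output: N0=1, N1=0, N2=0, N3=1 [inverted output] → 1 — matches
  N2 stuck-at-1: N0=1, N1=0, N2=1 [stuck-at-1], N3=0 → 0 — eliminated
Only N3 inverted output reproduces the observed 1.

N3 inverted output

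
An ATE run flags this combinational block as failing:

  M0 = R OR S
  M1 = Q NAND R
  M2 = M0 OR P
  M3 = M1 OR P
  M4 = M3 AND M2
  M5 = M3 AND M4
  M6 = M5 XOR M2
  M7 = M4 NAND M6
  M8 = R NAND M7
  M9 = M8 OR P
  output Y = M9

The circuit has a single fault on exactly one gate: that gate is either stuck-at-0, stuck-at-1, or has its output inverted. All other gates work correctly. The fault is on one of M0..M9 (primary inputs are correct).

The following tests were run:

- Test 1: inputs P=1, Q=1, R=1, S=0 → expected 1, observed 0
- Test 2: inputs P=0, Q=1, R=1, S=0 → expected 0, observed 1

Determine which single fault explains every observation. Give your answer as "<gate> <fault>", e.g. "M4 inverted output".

Fault-free values for test 1 (P=1, Q=1, R=1, S=0): M0=1, M1=0, M2=1, M3=1, M4=1, M5=1, M6=0, M7=1, M8=0, M9=1, giving Y=1. Observed 0.
Test 1: faults giving observed 0 are {M9 stuck-at-0, M9 inverted output}.
Test 2 (P=0, Q=1, R=1, S=0): fault-free M0=1, M1=0, M2=1, M3=0, M4=0, M5=0, M6=1, M7=1, M8=0, M9=0 → 0; observed 1. Eliminates M9 stuck-at-0.
Only M9 inverted output is consistent with every test.

M9 inverted output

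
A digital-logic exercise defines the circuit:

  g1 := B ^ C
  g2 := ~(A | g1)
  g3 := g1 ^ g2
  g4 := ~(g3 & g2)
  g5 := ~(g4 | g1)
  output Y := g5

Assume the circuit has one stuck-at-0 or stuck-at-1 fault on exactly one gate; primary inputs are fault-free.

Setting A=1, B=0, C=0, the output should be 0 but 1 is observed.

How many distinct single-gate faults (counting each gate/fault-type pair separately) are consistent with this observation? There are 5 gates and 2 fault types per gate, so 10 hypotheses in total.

Fault-free: g1=0, g2=0, g3=0, g4=1, g5=0 → 0. Observed 1.
  g1 stuck-at-0: output 0 ✗
  g1 stuck-at-1: output 0 ✗
  g2 stuck-at-0: output 0 ✗
  g2 stuck-at-1: output 1 ✓
  g3 stuck-at-0: output 0 ✗
  g3 stuck-at-1: output 0 ✗
  g4 stuck-at-0: output 1 ✓
  g4 stuck-at-1: output 0 ✗
  g5 stuck-at-0: output 0 ✗
  g5 stuck-at-1: output 1 ✓
Consistent faults: {g2 stuck-at-1, g4 stuck-at-0, g5 stuck-at-1} — 3 in all.

3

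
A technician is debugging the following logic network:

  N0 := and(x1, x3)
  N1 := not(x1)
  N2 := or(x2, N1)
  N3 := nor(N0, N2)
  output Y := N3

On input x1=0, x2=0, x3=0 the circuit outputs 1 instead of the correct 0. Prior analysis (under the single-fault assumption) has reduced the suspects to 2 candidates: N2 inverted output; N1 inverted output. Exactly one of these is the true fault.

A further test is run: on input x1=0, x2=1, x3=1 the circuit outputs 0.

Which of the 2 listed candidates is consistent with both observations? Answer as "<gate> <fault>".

N1 inverted output

Evaluate each candidate on input x1=0, x2=1, x3=1:
  N2 inverted output: N0=0, N1=1, N2=0 [inverted output], N3=1 → 1 — eliminated
  N1 inverted output: N0=0, N1=0 [inverted output], N2=1, N3=0 → 0 — matches
Only N1 inverted output reproduces the observed 0.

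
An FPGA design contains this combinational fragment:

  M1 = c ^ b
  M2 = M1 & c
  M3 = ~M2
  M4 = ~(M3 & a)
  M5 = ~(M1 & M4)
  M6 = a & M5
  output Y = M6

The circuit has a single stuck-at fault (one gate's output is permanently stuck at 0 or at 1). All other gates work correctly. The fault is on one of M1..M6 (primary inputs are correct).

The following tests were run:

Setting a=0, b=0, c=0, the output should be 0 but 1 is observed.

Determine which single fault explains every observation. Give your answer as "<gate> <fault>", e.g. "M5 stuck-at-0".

M6 stuck-at-1

Fault-free values for test 1 (a=0, b=0, c=0): M1=0, M2=0, M3=1, M4=1, M5=1, M6=0, giving Y=0. Observed 1.
Test 1: faults giving observed 1 are {M6 stuck-at-1}.
Only M6 stuck-at-1 is consistent with every test.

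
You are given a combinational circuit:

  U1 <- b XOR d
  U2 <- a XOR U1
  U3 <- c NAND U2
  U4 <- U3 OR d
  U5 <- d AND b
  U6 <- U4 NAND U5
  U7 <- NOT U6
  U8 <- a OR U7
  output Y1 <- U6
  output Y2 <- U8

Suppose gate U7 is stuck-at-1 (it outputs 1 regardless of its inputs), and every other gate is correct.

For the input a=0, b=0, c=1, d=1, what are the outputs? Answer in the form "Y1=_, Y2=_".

Propagate with U7 forced: U1=1, U2=1, U3=0, U4=1, U5=0, U6=1, U7=1 [stuck-at-1], U8=1.
So the outputs are Y1=1, Y2=1. (Without the fault they would be Y1=1, Y2=0.)

Y1=1, Y2=1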